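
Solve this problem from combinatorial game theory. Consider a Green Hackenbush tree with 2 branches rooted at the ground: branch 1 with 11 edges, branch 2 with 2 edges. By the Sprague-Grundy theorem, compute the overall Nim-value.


The tree has 2 branches from the ground vertex.
In Green Hackenbush, the Nim-value of a simple path of length k is k.
Branch 1: length 11, Nim-value = 11
Branch 2: length 2, Nim-value = 2
Total Nim-value = XOR of all branch values:
0 XOR 11 = 11
11 XOR 2 = 9
Nim-value of the tree = 9

9


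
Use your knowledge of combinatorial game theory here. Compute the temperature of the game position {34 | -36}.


The game is {34 | -36}, a switch {a | b} with numbers a > b.
Cooling {a | b} by t gives {a - t | b + t}, which stops being hot when a - t = b + t, i.e. at t = (a - b)/2. So the temperature of a switch is (a - b)/2.
Temperature = (Left option - Right option) / 2
= (34 - (-36)) / 2
= 70 / 2
= 35

35


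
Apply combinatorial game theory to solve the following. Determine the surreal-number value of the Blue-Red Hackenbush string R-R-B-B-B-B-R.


Edges (from ground): R-R-B-B-B-B-R
By Berlekamp's sign-expansion rule, a Blue-Red Hackenbush stalk has the value of the surreal number whose sign sequence is the edge sequence with B -> + and R -> -.
Sign sequence: --++++-
Trace the sign expansion in the surreal number tree, starting from 0:
Edge 1: R (sign -) -> bounds (-inf, 0), value = -1
Edge 2: R (sign -) -> bounds (-inf, -1), value = -2
Edge 3: B (sign +) -> bounds (-2, -1), value = -3/2
Edge 4: B (sign +) -> bounds (-3/2, -1), value = -5/4
Edge 5: B (sign +) -> bounds (-5/4, -1), value = -9/8
Edge 6: B (sign +) -> bounds (-9/8, -1), value = -17/16
Edge 7: R (sign -) -> bounds (-9/8, -17/16), value = -35/32
Game value = -35/32

-35/32


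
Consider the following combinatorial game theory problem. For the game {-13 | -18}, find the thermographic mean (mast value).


Game = {-13 | -18}, a switch {a | b} with numbers a > b.
Its thermograph has left wall a - t and right wall b + t, which meet at t = (a - b)/2, where both equal (a + b)/2. So the mast (mean value) is at (a + b)/2.
Mean = (-13 + (-18))/2 = -31/2 = -31/2

-31/2


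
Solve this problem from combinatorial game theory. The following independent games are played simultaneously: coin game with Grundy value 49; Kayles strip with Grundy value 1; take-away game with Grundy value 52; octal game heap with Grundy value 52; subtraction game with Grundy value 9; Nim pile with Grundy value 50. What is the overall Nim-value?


By the Sprague-Grundy theorem, the Grundy value of a sum of games is the XOR of individual Grundy values.
coin game: Grundy value = 49. Running XOR: 0 XOR 49 = 49
Kayles strip: Grundy value = 1. Running XOR: 49 XOR 1 = 48
take-away game: Grundy value = 52. Running XOR: 48 XOR 52 = 4
octal game heap: Grundy value = 52. Running XOR: 4 XOR 52 = 48
subtraction game: Grundy value = 9. Running XOR: 48 XOR 9 = 57
Nim pile: Grundy value = 50. Running XOR: 57 XOR 50 = 11
The combined Grundy value is 11.

11


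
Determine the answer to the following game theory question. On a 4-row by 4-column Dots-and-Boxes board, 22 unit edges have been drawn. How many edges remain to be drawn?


Grid: 4 x 4 boxes, i.e. 5 rows and 5 columns of dots.
Horizontal edges: (rows + 1) * cols = 5 * 4 = 20
Vertical edges: rows * (cols + 1) = 4 * 5 = 20
Total edges: 20 + 20 = 40
Edges drawn: 22
Remaining: 40 - 22 = 18

18


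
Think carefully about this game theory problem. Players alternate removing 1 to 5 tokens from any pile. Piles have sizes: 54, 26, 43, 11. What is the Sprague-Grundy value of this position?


Subtraction set: {1, 2, 3, 4, 5}
For this subtraction set, G(n) = n mod 6 (period = max + 1 = 6).
Pile 1 (size 54): G(54) = 54 mod 6 = 0
Pile 2 (size 26): G(26) = 26 mod 6 = 2
Pile 3 (size 43): G(43) = 43 mod 6 = 1
Pile 4 (size 11): G(11) = 11 mod 6 = 5
Total Grundy value = XOR of all: 0 XOR 2 XOR 1 XOR 5 = 6

6


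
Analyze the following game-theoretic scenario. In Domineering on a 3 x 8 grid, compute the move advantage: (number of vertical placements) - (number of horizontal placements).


Board is 3 x 8 (rows x cols).
Left (vertical) placements: (rows-1) * cols = 2 * 8 = 16
Right (horizontal) placements: rows * (cols-1) = 3 * 7 = 21
Advantage = Left - Right = 16 - 21 = -5

-5


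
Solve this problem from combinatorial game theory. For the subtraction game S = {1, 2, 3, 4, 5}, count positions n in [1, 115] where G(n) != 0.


Subtraction set S = {1, 2, 3, 4, 5}, so G(n) = n mod 6.
G(n) = 0 when n is a multiple of 6.
Multiples of 6 in [1, 115]: 19
N-positions (nonzero Grundy) = 115 - 19 = 96

96


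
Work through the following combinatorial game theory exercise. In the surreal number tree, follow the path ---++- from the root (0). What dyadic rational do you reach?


Sign expansion: ---++-
Rule: track bounds (lo, hi), initially (-inf, +inf). On '+', the current value becomes lo and we move to the simplest number in (value, hi): value + 1 if hi = +inf, otherwise the midpoint (value + hi)/2. On '-', the current value becomes hi and we move to value - 1 if lo = -inf, otherwise the midpoint (lo + value)/2.
Start at 0.
Step 1: sign = -, move left. Bounds: (-inf, 0). Value = -1
Step 2: sign = -, move left. Bounds: (-inf, -1). Value = -2
Step 3: sign = -, move left. Bounds: (-inf, -2). Value = -3
Step 4: sign = +, move right. Bounds: (-3, -2). Value = -5/2
Step 5: sign = +, move right. Bounds: (-5/2, -2). Value = -9/4
Step 6: sign = -, move left. Bounds: (-5/2, -9/4). Value = -19/8
The surreal number with sign expansion ---++- is -19/8.

-19/8


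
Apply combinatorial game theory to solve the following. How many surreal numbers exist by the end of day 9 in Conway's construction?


Day 0: {|} = 0 is born. Count = 1.
Day n: the number of surreal numbers born by day n is 2^(n+1) - 1.
By day 0: 2^1 - 1 = 1
By day 1: 2^2 - 1 = 3
By day 2: 2^3 - 1 = 7
By day 3: 2^4 - 1 = 15
By day 4: 2^5 - 1 = 31
By day 5: 2^6 - 1 = 63
By day 6: 2^7 - 1 = 127
By day 7: 2^8 - 1 = 255
By day 8: 2^9 - 1 = 511
By day 9: 2^10 - 1 = 1023
By day 9: 1023 surreal numbers.

1023


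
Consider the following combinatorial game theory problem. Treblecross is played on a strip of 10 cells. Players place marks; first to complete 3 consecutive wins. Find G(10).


Treblecross: place X on empty cells; 3-in-a-row wins.
Playing within two cells of an existing X lets the opponent win at once, so sensible play treats the cells i-2..i+2 around each X as dead. The player left with no safe cell loses, so this is a normal-play take-away game on strips of safe cells.
Placing X at cell i (0-indexed) of a strip of k safe cells leaves independent strips of sizes max(0, i-2) and max(0, k-i-3). Hence G(k) = mex{ G(max(0,i-2)) XOR G(max(0,k-i-3)) : 0 <= i < k }, with G(0) = 0.
G(1): splits (0,0):0^0=0 -> mex({0}) = 1
G(2): splits (0,0):0^0=0 -> mex({0}) = 1
G(3): splits (0,0):0^0=0 -> mex({0}) = 1
G(4): splits (0,1):0^1=1 (0,0):0^0=0 -> mex({0, 1}) = 2
G(5): splits (0,2):0^1=1 (0,1):0^1=1 (0,0):0^0=0 -> mex({0, 1}) = 2
G(6) = mex({1}) = 0
G(7) = mex({0, 1, 2}) = 3
G(8) = mex({0, 1, 2}) = 3
G(9) = mex({0, 2}) = 1
G(10) = mex({0, 2, 3}) = 1
Therefore G(10) = 1.

1


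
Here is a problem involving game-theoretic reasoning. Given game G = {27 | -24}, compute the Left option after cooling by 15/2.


Original game: {27 | -24} (a switch {a | b} with a > b).
Cooling by t (for t below the temperature (a - b)/2 = 51/2) taxes each move by t: {a | b} cooled by t is {a - t | b + t}.
Cooling amount: t = 15/2
Cooled Left option: 27 - 15/2 = 39/2
Cooled Right option: -24 + 15/2 = -33/2
Cooled game: {39/2 | -33/2}
Left option = 39/2

39/2


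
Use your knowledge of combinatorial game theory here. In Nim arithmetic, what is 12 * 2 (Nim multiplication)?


Nim multiplication is bilinear over XOR: (u XOR v) * w = (u*w) XOR (v*w).
So we split each operand into its bit components and XOR the pairwise Nim products.
12 = 4 + 8 (as XOR of powers of 2).
2 = 2 (as XOR of powers of 2).
Using the standard Nim-product table on single bits:
  2*2 = 3,   2*4 = 8,   2*8 = 12,
  4*4 = 6,   4*8 = 11,  8*8 = 13,
and  1*x = x (identity), k*l = l*k (commutative).
Pairwise Nim products:
  4 * 2 = 8
  8 * 2 = 12
XOR them: 8 XOR 12 = 4.
Result: 12 * 2 = 4 (in Nim).

4


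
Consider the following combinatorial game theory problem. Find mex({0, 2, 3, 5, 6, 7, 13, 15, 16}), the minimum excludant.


Set = {0, 2, 3, 5, 6, 7, 13, 15, 16}
0 is in the set.
1 is NOT in the set. This is the mex.
mex = 1

1


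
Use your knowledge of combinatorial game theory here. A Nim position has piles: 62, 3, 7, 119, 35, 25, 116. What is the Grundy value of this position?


We need the XOR (exclusive or) of all pile sizes.
After XOR-ing pile 1 (size 62): 0 XOR 62 = 62
After XOR-ing pile 2 (size 3): 62 XOR 3 = 61
After XOR-ing pile 3 (size 7): 61 XOR 7 = 58
After XOR-ing pile 4 (size 119): 58 XOR 119 = 77
After XOR-ing pile 5 (size 35): 77 XOR 35 = 110
After XOR-ing pile 6 (size 25): 110 XOR 25 = 119
After XOR-ing pile 7 (size 116): 119 XOR 116 = 3
The Nim-value of this position is 3.

3


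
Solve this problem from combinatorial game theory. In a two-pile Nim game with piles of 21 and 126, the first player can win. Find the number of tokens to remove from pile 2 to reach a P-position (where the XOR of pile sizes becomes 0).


Piles: 21 and 126
Current XOR: 21 XOR 126 = 107 (non-zero, so this is an N-position).
To make the XOR zero, we need to find a move that balances the piles.
For pile 2 (size 126): target = 126 XOR 107 = 21
We reduce pile 2 from 126 to 21.
Tokens removed: 126 - 21 = 105
Verification: 21 XOR 21 = 0

105


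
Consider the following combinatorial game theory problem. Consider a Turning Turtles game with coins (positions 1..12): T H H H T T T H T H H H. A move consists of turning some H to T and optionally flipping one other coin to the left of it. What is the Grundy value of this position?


Coins: T H H H T T T H T H H H
Key fact: a single head at position k behaves exactly like a Nim heap of size k (turning it to T and optionally flipping a coin at j < k corresponds to moving the heap from k to j, or to 0), and heads combine as a disjunctive sum (two heads at the same place would cancel, matching j XOR j = 0). So the Nim-value is the XOR of the 1-indexed positions of the heads.
Face-up positions (1-indexed): [2, 3, 4, 8, 10, 11, 12]
XOR 0 with 2: 0 XOR 2 = 2
XOR 2 with 3: 2 XOR 3 = 1
XOR 1 with 4: 1 XOR 4 = 5
XOR 5 with 8: 5 XOR 8 = 13
XOR 13 with 10: 13 XOR 10 = 7
XOR 7 with 11: 7 XOR 11 = 12
XOR 12 with 12: 12 XOR 12 = 0
Nim-value = 0

0


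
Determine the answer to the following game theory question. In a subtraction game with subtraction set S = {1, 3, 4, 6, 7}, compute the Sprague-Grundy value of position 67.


The subtraction set is S = {1, 3, 4, 6, 7}.
G(k) = mex{ G(k - s) : s in S, s <= k }. We compute iteratively: G(0) = 0.
G(1) = mex({0}) = 1
G(2) = mex({1}) = 0
G(3) = mex({0}) = 1
G(4) = mex({0, 1}) = 2
G(5) = mex({0, 1, 2}) = 3
G(6) = mex({0, 1, 3}) = 2
G(7) = mex({0, 1, 2}) = 3
G(8) = mex({0, 1, 2, 3}) = 4
G(9) = mex({0, 1, 2, 3, 4}) = 5
G(10) = mex({1, 2, 3, 5}) = 0
G(11) = mex({0, 2, 3, 4}) = 1
G(12) = mex({1, 2, 3, 4, 5}) = 0
G(13) = mex({0, 2, 3, 5}) = 1
G(14) = mex({0, 1, 3, 4}) = 2
G(15) = mex({0, 1, 2, 4, 5}) = 3
G(16) = mex({0, 1, 3, 5}) = 2
Observe that G(10)..G(16) = 0, 1, 0, 1, 2, 3, 2 repeats G(0)..G(6) = 0, 1, 0, 1, 2, 3, 2.
For k >= max(S) = 7, G(k) is determined by the previous 7 values G(k-7)..G(k-1); a window of 7 consecutive values has recurred shifted by 10, so by induction G(k + 10) = G(k) for all k >= 0: the sequence is periodic from the start with period 10.
One period: G(0..9) = 0, 1, 0, 1, 2, 3, 2, 3, 4, 5.
67 mod 10 = 7, so G(67) = G(7) = 3.

3


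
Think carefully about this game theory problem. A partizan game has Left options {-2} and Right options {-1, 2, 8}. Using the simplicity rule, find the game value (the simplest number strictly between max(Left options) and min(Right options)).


Left options: {-2}, max = -2
Right options: {-1, 2, 8}, min = -1
All options are numbers and max(Left) < min(Right), so by the simplicity theorem the value is the simplest (earliest-born) number strictly between -2 and -1.
No integer lies strictly between -2 and -1, so the value is the dyadic rational m/2^k in the interval with the smallest k (then m odd); search k = 1, 2, ...:
Denominator 2: -3/2 lies strictly between -2 and -1 -- found.
The simplest number in the interval is -3/2.
Game value = -3/2

-3/2


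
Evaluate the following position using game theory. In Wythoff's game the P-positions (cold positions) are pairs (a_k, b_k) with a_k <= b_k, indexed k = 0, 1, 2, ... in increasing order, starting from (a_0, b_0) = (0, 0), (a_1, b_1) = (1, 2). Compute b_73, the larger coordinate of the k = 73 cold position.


By Wythoff's theorem, a_k = floor(k * phi) and b_k = floor(k * phi^2) = a_k + k, where phi = (1 + sqrt(5))/2 is the golden ratio.
phi = (1 + sqrt(5))/2 = 1.618034
phi^2 = phi + 1 = 2.618034
k = 73
k * phi^2 = 73 * 2.618034 = 191.116481
b_73 = floor(k * phi^2) = 191 (check: a_73 + k = 118 + 73 = 191)

191


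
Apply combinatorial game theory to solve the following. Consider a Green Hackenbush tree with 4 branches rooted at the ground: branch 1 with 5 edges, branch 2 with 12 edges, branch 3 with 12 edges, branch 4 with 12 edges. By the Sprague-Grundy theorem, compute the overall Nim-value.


The tree has 4 branches from the ground vertex.
In Green Hackenbush, the Nim-value of a simple path of length k is k.
Branch 1: length 5, Nim-value = 5
Branch 2: length 12, Nim-value = 12
Branch 3: length 12, Nim-value = 12
Branch 4: length 12, Nim-value = 12
Total Nim-value = XOR of all branch values:
0 XOR 5 = 5
5 XOR 12 = 9
9 XOR 12 = 5
5 XOR 12 = 9
Nim-value of the tree = 9

9


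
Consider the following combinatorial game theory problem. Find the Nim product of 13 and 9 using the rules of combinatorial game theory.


Nim multiplication is bilinear over XOR: (u XOR v) * w = (u*w) XOR (v*w).
So we split each operand into its bit components and XOR the pairwise Nim products.
13 = 1 + 4 + 8 (as XOR of powers of 2).
9 = 1 + 8 (as XOR of powers of 2).
Using the standard Nim-product table on single bits:
  2*2 = 3,   2*4 = 8,   2*8 = 12,
  4*4 = 6,   4*8 = 11,  8*8 = 13,
and  1*x = x (identity), k*l = l*k (commutative).
Pairwise Nim products:
  1 * 1 = 1
  1 * 8 = 8
  4 * 1 = 4
  4 * 8 = 11
  8 * 1 = 8
  8 * 8 = 13
XOR them: 1 XOR 8 XOR 4 XOR 11 XOR 8 XOR 13 = 3.
Result: 13 * 9 = 3 (in Nim).

3


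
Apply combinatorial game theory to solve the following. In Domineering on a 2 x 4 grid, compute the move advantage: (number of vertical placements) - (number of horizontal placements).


Board is 2 x 4 (rows x cols).
Left (vertical) placements: (rows-1) * cols = 1 * 4 = 4
Right (horizontal) placements: rows * (cols-1) = 2 * 3 = 6
Advantage = Left - Right = 4 - 6 = -2

-2


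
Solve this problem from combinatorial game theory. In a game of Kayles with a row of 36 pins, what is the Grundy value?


Kayles: a move removes 1 or 2 adjacent pins from a contiguous row.
Removing pins from a row of k leaves two independent rows (a, b) with a + b = k - 1 (one pin) or a + b = k - 2 (two pins); an end removal gives a = 0.
By Sprague-Grundy, G(k) = mex{ G(a) XOR G(b) } over all these splits. G(0) = 0.
G(1): splits (0,0):0^0=0 -> mex({0}) = 1
G(2): splits (0,1):0^1=1 (0,0):0^0=0 -> mex({0, 1}) = 2
G(3): splits (0,2):0^2=2 (1,1):1^1=0 (0,1):0^1=1 -> mex({0, 1, 2}) = 3
G(4): splits (0,3):0^3=3 (1,2):1^2=3 (0,2):0^2=2 (1,1):1^1=0 -> mex({0, 2, 3}) = 1
G(5): splits (0,4):0^1=1 (1,3):1^3=2 (2,2):2^2=0 (0,3):0^3=3 (1,2):1^2=3 -> mex({0, 1, 2, 3}) = 4
G(6) = mex({0, 1, 2, 4}) = 3
G(7) = mex({0, 1, 3, 4, 5}) = 2
G(8) = mex({0, 2, 3, 5, 6}) = 1
G(9) = mex({0, 1, 2, 3, 6, 7}) = 4
G(10) = mex({0, 1, 3, 4, 5, 7}) = 2
G(11) = mex({0, 1, 2, 3, 4, 5}) = 6
G(12) = mex({0, 1, 2, 3, 5, 6, 7}) = 4
G(13) = mex({0, 2, 3, 4, 6, 7}) = 1
G(14) = mex({0, 1, 4, 5, 6, 7}) = 2
G(15) = mex({0, 1, 2, 3, 4, 5, 6}) = 7
G(16) = mex({0, 2, 3, 5, 6, 7}) = 1
G(17) = mex({0, 1, 2, 3, 5, 6, 7}) = 4
G(18) = mex({0, 1, 2, 4, 5, 6}) = 3
G(19) = mex({0, 1, 3, 4, 5, 7}) = 2
G(20) = mex({0, 2, 3, 4, 5, 6, 7}) = 1
G(21) = mex({0, 1, 2, 3, 5, 6, 7}) = 4
G(22) = mex({0, 1, 2, 3, 4, 5, 7}) = 6
G(23) = mex({0, 1, 2, 3, 4, 5, 6}) = 7
G(24) = mex({0, 1, 2, 3, 5, 6, 7}) = 4
G(25) = mex({0, 2, 3, 4, 6, 7}) = 1
G(26) = mex({0, 1, 3, 4, 5, 6, 7}) = 2
G(27) = mex({0, 1, 2, 3, 4, 5, 6, 7}) = 8
G(28) = mex({0, 1, 2, 3, 4, 6, 7, 8}) = 5
G(29) = mex({0, 1, 2, 3, 5, 6, 7, 8, 9}) = 4
G(30) = mex({0, 1, 2, 3, 4, 5, 6, 9, 10}) = 7
G(31) = mex({0, 1, 3, 4, 5, 7, 10, 11}) = 2
G(32) = mex({0, 2, 3, 4, 5, 6, 7, 9, 11}) = 1
G(33) = mex({0, 1, 2, 3, 4, 5, 6, 7, 9, 12}) = 8
G(34) = mex({0, 1, 2, 3, 4, 5, 7, 8, 11, 12}) = 6
G(35) = mex({0, 1, 2, 3, 4, 5, 6, 8, 9, 10, 11}) = 7
G(36) = mex({0, 1, 2, 3, 5, 6, 7, 9, 10}) = 4
Therefore G(36) = 4.

4


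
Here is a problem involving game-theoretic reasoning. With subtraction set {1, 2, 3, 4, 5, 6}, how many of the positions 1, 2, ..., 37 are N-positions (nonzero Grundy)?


Subtraction set S = {1, 2, 3, 4, 5, 6}, so G(n) = n mod 7.
G(n) = 0 when n is a multiple of 7.
Multiples of 7 in [1, 37]: 5
N-positions (nonzero Grundy) = 37 - 5 = 32

32


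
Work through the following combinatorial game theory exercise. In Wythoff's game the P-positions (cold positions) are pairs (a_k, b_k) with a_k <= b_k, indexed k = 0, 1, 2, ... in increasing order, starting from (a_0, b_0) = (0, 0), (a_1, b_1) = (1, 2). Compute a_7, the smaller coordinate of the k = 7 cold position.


By Wythoff's theorem, a_k = floor(k * phi) and b_k = floor(k * phi^2) = a_k + k, where phi = (1 + sqrt(5))/2 is the golden ratio.
phi = (1 + sqrt(5))/2 = 1.618034
k = 7
k * phi = 7 * 1.618034 = 11.326238
a_7 = floor(k * phi) = 11

11


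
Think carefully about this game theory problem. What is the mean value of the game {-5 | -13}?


Game = {-5 | -13}, a switch {a | b} with numbers a > b.
Its thermograph has left wall a - t and right wall b + t, which meet at t = (a - b)/2, where both equal (a + b)/2. So the mast (mean value) is at (a + b)/2.
Mean = (-5 + (-13))/2 = -18/2 = -9

-9


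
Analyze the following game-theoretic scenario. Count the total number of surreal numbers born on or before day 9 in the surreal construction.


Day 0: {|} = 0 is born. Count = 1.
Day n: the number of surreal numbers born by day n is 2^(n+1) - 1.
By day 0: 2^1 - 1 = 1
By day 1: 2^2 - 1 = 3
By day 2: 2^3 - 1 = 7
By day 3: 2^4 - 1 = 15
By day 4: 2^5 - 1 = 31
By day 5: 2^6 - 1 = 63
By day 6: 2^7 - 1 = 127
By day 7: 2^8 - 1 = 255
By day 8: 2^9 - 1 = 511
By day 9: 2^10 - 1 = 1023
By day 9: 1023 surreal numbers.

1023


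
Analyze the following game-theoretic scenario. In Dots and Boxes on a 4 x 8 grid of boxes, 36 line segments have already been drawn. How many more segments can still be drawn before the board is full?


Grid: 4 x 8 boxes, i.e. 5 rows and 9 columns of dots.
Horizontal edges: (rows + 1) * cols = 5 * 8 = 40
Vertical edges: rows * (cols + 1) = 4 * 9 = 36
Total edges: 40 + 36 = 76
Edges drawn: 36
Remaining: 76 - 36 = 40

40


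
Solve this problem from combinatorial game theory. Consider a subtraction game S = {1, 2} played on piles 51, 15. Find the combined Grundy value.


Subtraction set: {1, 2}
For this subtraction set, G(n) = n mod 3 (period = max + 1 = 3).
Pile 1 (size 51): G(51) = 51 mod 3 = 0
Pile 2 (size 15): G(15) = 15 mod 3 = 0
Total Grundy value = XOR of all: 0 XOR 0 = 0

0


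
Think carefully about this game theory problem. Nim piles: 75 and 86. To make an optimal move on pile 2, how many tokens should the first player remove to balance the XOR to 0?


Piles: 75 and 86
Current XOR: 75 XOR 86 = 29 (non-zero, so this is an N-position).
To make the XOR zero, we need to find a move that balances the piles.
For pile 2 (size 86): target = 86 XOR 29 = 75
We reduce pile 2 from 86 to 75.
Tokens removed: 86 - 75 = 11
Verification: 75 XOR 75 = 0

11


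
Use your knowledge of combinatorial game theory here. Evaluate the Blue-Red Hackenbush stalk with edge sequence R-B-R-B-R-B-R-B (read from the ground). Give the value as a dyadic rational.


Edges (from ground): R-B-R-B-R-B-R-B
By Berlekamp's sign-expansion rule, a Blue-Red Hackenbush stalk has the value of the surreal number whose sign sequence is the edge sequence with B -> + and R -> -.
Sign sequence: -+-+-+-+
Trace the sign expansion in the surreal number tree, starting from 0:
Edge 1: R (sign -) -> bounds (-inf, 0), value = -1
Edge 2: B (sign +) -> bounds (-1, 0), value = -1/2
Edge 3: R (sign -) -> bounds (-1, -1/2), value = -3/4
Edge 4: B (sign +) -> bounds (-3/4, -1/2), value = -5/8
Edge 5: R (sign -) -> bounds (-3/4, -5/8), value = -11/16
Edge 6: B (sign +) -> bounds (-11/16, -5/8), value = -21/32
Edge 7: R (sign -) -> bounds (-11/16, -21/32), value = -43/64
Edge 8: B (sign +) -> bounds (-43/64, -21/32), value = -85/128
Game value = -85/128

-85/128


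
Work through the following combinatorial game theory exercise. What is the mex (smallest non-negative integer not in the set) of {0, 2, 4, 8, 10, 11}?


Set = {0, 2, 4, 8, 10, 11}
0 is in the set.
1 is NOT in the set. This is the mex.
mex = 1

1


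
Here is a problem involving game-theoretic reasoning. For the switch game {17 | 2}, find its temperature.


The game is {17 | 2}, a switch {a | b} with numbers a > b.
Cooling {a | b} by t gives {a - t | b + t}, which stops being hot when a - t = b + t, i.e. at t = (a - b)/2. So the temperature of a switch is (a - b)/2.
Temperature = (Left option - Right option) / 2
= (17 - (2)) / 2
= 15 / 2
= 15/2

15/2


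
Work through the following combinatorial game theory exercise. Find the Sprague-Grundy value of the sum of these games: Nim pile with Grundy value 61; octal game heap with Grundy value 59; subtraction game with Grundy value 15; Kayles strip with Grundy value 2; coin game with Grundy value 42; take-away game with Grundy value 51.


By the Sprague-Grundy theorem, the Grundy value of a sum of games is the XOR of individual Grundy values.
Nim pile: Grundy value = 61. Running XOR: 0 XOR 61 = 61
octal game heap: Grundy value = 59. Running XOR: 61 XOR 59 = 6
subtraction game: Grundy value = 15. Running XOR: 6 XOR 15 = 9
Kayles strip: Grundy value = 2. Running XOR: 9 XOR 2 = 11
coin game: Grundy value = 42. Running XOR: 11 XOR 42 = 33
take-away game: Grundy value = 51. Running XOR: 33 XOR 51 = 18
The combined Grundy value is 18.

18


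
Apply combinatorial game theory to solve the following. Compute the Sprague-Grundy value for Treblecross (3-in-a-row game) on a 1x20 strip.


Treblecross: place X on empty cells; 3-in-a-row wins.
Playing within two cells of an existing X lets the opponent win at once, so sensible play treats the cells i-2..i+2 around each X as dead. The player left with no safe cell loses, so this is a normal-play take-away game on strips of safe cells.
Placing X at cell i (0-indexed) of a strip of k safe cells leaves independent strips of sizes max(0, i-2) and max(0, k-i-3). Hence G(k) = mex{ G(max(0,i-2)) XOR G(max(0,k-i-3)) : 0 <= i < k }, with G(0) = 0.
G(1): splits (0,0):0^0=0 -> mex({0}) = 1
G(2): splits (0,0):0^0=0 -> mex({0}) = 1
G(3): splits (0,0):0^0=0 -> mex({0}) = 1
G(4): splits (0,1):0^1=1 (0,0):0^0=0 -> mex({0, 1}) = 2
G(5): splits (0,2):0^1=1 (0,1):0^1=1 (0,0):0^0=0 -> mex({0, 1}) = 2
G(6) = mex({1}) = 0
G(7) = mex({0, 1, 2}) = 3
G(8) = mex({0, 1, 2}) = 3
G(9) = mex({0, 2}) = 1
G(10) = mex({0, 2, 3}) = 1
G(11) = mex({0, 3}) = 1
G(12) = mex({1, 3}) = 0
G(13) = mex({0, 1, 2, 3}) = 4
G(14) = mex({0, 1, 2}) = 3
G(15) = mex({0, 1, 2}) = 3
G(16) = mex({0, 1, 2, 4}) = 3
G(17) = mex({0, 1, 3, 4}) = 2
G(18) = mex({0, 1, 3, 4}) = 2
G(19) = mex({0, 1, 3, 5}) = 2
G(20) = mex({0, 1, 2, 3, 5}) = 4
Therefore G(20) = 4.

4


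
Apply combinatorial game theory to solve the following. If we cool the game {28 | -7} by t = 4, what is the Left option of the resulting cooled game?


Original game: {28 | -7} (a switch {a | b} with a > b).
Cooling by t (for t below the temperature (a - b)/2 = 35/2) taxes each move by t: {a | b} cooled by t is {a - t | b + t}.
Cooling amount: t = 4
Cooled Left option: 28 - 4 = 24
Cooled Right option: -7 + 4 = -3
Cooled game: {24 | -3}
Left option = 24

24


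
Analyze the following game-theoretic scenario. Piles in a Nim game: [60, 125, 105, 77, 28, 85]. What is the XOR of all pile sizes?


We need the XOR (exclusive or) of all pile sizes.
After XOR-ing pile 1 (size 60): 0 XOR 60 = 60
After XOR-ing pile 2 (size 125): 60 XOR 125 = 65
After XOR-ing pile 3 (size 105): 65 XOR 105 = 40
After XOR-ing pile 4 (size 77): 40 XOR 77 = 101
After XOR-ing pile 5 (size 28): 101 XOR 28 = 121
After XOR-ing pile 6 (size 85): 121 XOR 85 = 44
The Nim-value of this position is 44.

44


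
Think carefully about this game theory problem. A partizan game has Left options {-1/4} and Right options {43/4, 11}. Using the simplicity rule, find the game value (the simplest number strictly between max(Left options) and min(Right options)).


Left options: {-1/4}, max = -1/4
Right options: {43/4, 11}, min = 43/4
All options are numbers and max(Left) < min(Right), so by the simplicity theorem the value is the simplest (earliest-born) number strictly between -1/4 and 43/4.
Integers 0 through 10 all lie strictly between -1/4 and 43/4.
Among integers, the simplest (lowest birthday = smallest |n|; 0 is born on day 0, +-n on day n) is 0.
No non-integer in the interval can be simpler: if x is a non-integer in the interval, then floor(x) or ceil(x) also lies in the interval (the interval contains an integer), and both are proper prefixes of x's sign expansion, i.e. born earlier. So the game value is 0.
Game value = 0

0


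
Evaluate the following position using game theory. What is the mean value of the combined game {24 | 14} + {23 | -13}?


G1 = {24 | 14}, G2 = {23 | -13}
Each is a switch {a | b} with numbers a > b; its mean value is (a + b)/2, and mean value is additive over game sums: m(G1 + G2) = m(G1) + m(G2).
Mean of G1 = (24 + (14))/2 = 38/2 = 19
Mean of G2 = (23 + (-13))/2 = 10/2 = 5
Mean of G1 + G2 = 19 + 5 = 24

24


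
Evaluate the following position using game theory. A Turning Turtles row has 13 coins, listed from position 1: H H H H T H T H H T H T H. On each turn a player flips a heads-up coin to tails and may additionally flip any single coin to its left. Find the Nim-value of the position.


Coins: H H H H T H T H H T H T H
Key fact: a single head at position k behaves exactly like a Nim heap of size k (turning it to T and optionally flipping a coin at j < k corresponds to moving the heap from k to j, or to 0), and heads combine as a disjunctive sum (two heads at the same place would cancel, matching j XOR j = 0). So the Nim-value is the XOR of the 1-indexed positions of the heads.
Face-up positions (1-indexed): [1, 2, 3, 4, 6, 8, 9, 11, 13]
XOR 0 with 1: 0 XOR 1 = 1
XOR 1 with 2: 1 XOR 2 = 3
XOR 3 with 3: 3 XOR 3 = 0
XOR 0 with 4: 0 XOR 4 = 4
XOR 4 with 6: 4 XOR 6 = 2
XOR 2 with 8: 2 XOR 8 = 10
XOR 10 with 9: 10 XOR 9 = 3
XOR 3 with 11: 3 XOR 11 = 8
XOR 8 with 13: 8 XOR 13 = 5
Nim-value = 5

5


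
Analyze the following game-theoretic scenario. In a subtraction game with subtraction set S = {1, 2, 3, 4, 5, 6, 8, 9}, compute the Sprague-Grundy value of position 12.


The subtraction set is S = {1, 2, 3, 4, 5, 6, 8, 9}.
G(k) = mex{ G(k - s) : s in S, s <= k }. We compute iteratively: G(0) = 0.
G(1) = mex({0}) = 1
G(2) = mex({0, 1}) = 2
G(3) = mex({0, 1, 2}) = 3
G(4) = mex({0, 1, 2, 3}) = 4
G(5) = mex({0, 1, 2, 3, 4}) = 5
G(6) = mex({0, 1, 2, 3, 4, 5}) = 6
G(7) = mex({1, 2, 3, 4, 5, 6}) = 0
G(8) = mex({0, 2, 3, 4, 5, 6}) = 1
G(9) = mex({0, 1, 3, 4, 5, 6}) = 2
G(10) = mex({0, 1, 2, 4, 5, 6}) = 3
G(11) = mex({0, 1, 2, 3, 5, 6}) = 4
G(12) = mex({0, 1, 2, 3, 4, 6}) = 5
Therefore G(12) = 5.

5


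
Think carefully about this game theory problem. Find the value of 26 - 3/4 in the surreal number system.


x = 26, y = 3/4
Converting to common denominator: 4
x = 104/4, y = 3/4
x - y = 26 - 3/4 = 101/4

101/4


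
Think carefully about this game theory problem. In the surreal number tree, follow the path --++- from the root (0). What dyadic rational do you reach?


Sign expansion: --++-
Rule: track bounds (lo, hi), initially (-inf, +inf). On '+', the current value becomes lo and we move to the simplest number in (value, hi): value + 1 if hi = +inf, otherwise the midpoint (value + hi)/2. On '-', the current value becomes hi and we move to value - 1 if lo = -inf, otherwise the midpoint (lo + value)/2.
Start at 0.
Step 1: sign = -, move left. Bounds: (-inf, 0). Value = -1
Step 2: sign = -, move left. Bounds: (-inf, -1). Value = -2
Step 3: sign = +, move right. Bounds: (-2, -1). Value = -3/2
Step 4: sign = +, move right. Bounds: (-3/2, -1). Value = -5/4
Step 5: sign = -, move left. Bounds: (-3/2, -5/4). Value = -11/8
The surreal number with sign expansion --++- is -11/8.

-11/8


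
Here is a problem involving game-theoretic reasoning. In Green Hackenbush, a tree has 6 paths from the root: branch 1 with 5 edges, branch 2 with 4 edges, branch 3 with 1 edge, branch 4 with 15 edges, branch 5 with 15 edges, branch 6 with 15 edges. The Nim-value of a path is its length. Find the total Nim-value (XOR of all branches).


The tree has 6 branches from the ground vertex.
In Green Hackenbush, the Nim-value of a simple path of length k is k.
Branch 1: length 5, Nim-value = 5
Branch 2: length 4, Nim-value = 4
Branch 3: length 1, Nim-value = 1
Branch 4: length 15, Nim-value = 15
Branch 5: length 15, Nim-value = 15
Branch 6: length 15, Nim-value = 15
Total Nim-value = XOR of all branch values:
0 XOR 5 = 5
5 XOR 4 = 1
1 XOR 1 = 0
0 XOR 15 = 15
15 XOR 15 = 0
0 XOR 15 = 15
Nim-value of the tree = 15

15


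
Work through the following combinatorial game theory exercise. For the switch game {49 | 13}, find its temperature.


The game is {49 | 13}, a switch {a | b} with numbers a > b.
Cooling {a | b} by t gives {a - t | b + t}, which stops being hot when a - t = b + t, i.e. at t = (a - b)/2. So the temperature of a switch is (a - b)/2.
Temperature = (Left option - Right option) / 2
= (49 - (13)) / 2
= 36 / 2
= 18

18


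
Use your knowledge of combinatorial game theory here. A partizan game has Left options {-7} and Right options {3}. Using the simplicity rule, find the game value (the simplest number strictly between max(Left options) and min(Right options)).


Left options: {-7}, max = -7
Right options: {3}, min = 3
All options are numbers and max(Left) < min(Right), so by the simplicity theorem the value is the simplest (earliest-born) number strictly between -7 and 3.
Integers -6 through 2 all lie strictly between -7 and 3.
Among integers, the simplest (lowest birthday = smallest |n|; 0 is born on day 0, +-n on day n) is 0.
No non-integer in the interval can be simpler: if x is a non-integer in the interval, then floor(x) or ceil(x) also lies in the interval (the interval contains an integer), and both are proper prefixes of x's sign expansion, i.e. born earlier. So the game value is 0.
Game value = 0

0


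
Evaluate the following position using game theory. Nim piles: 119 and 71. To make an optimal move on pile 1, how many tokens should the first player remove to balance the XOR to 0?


Piles: 119 and 71
Current XOR: 119 XOR 71 = 48 (non-zero, so this is an N-position).
To make the XOR zero, we need to find a move that balances the piles.
For pile 1 (size 119): target = 119 XOR 48 = 71
We reduce pile 1 from 119 to 71.
Tokens removed: 119 - 71 = 48
Verification: 71 XOR 71 = 0

48


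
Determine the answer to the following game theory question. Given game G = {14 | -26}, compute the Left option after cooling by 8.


Original game: {14 | -26} (a switch {a | b} with a > b).
Cooling by t (for t below the temperature (a - b)/2 = 20) taxes each move by t: {a | b} cooled by t is {a - t | b + t}.
Cooling amount: t = 8
Cooled Left option: 14 - 8 = 6
Cooled Right option: -26 + 8 = -18
Cooled game: {6 | -18}
Left option = 6

6


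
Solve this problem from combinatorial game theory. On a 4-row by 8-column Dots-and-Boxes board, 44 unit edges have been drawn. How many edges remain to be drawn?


Grid: 4 x 8 boxes, i.e. 5 rows and 9 columns of dots.
Horizontal edges: (rows + 1) * cols = 5 * 8 = 40
Vertical edges: rows * (cols + 1) = 4 * 9 = 36
Total edges: 40 + 36 = 76
Edges drawn: 44
Remaining: 76 - 44 = 32

32


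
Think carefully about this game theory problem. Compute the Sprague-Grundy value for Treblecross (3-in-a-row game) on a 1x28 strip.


Treblecross: place X on empty cells; 3-in-a-row wins.
Playing within two cells of an existing X lets the opponent win at once, so sensible play treats the cells i-2..i+2 around each X as dead. The player left with no safe cell loses, so this is a normal-play take-away game on strips of safe cells.
Placing X at cell i (0-indexed) of a strip of k safe cells leaves independent strips of sizes max(0, i-2) and max(0, k-i-3). Hence G(k) = mex{ G(max(0,i-2)) XOR G(max(0,k-i-3)) : 0 <= i < k }, with G(0) = 0.
G(1): splits (0,0):0^0=0 -> mex({0}) = 1
G(2): splits (0,0):0^0=0 -> mex({0}) = 1
G(3): splits (0,0):0^0=0 -> mex({0}) = 1
G(4): splits (0,1):0^1=1 (0,0):0^0=0 -> mex({0, 1}) = 2
G(5): splits (0,2):0^1=1 (0,1):0^1=1 (0,0):0^0=0 -> mex({0, 1}) = 2
G(6) = mex({1}) = 0
G(7) = mex({0, 1, 2}) = 3
G(8) = mex({0, 1, 2}) = 3
G(9) = mex({0, 2}) = 1
G(10) = mex({0, 2, 3}) = 1
G(11) = mex({0, 3}) = 1
G(12) = mex({1, 3}) = 0
G(13) = mex({0, 1, 2, 3}) = 4
G(14) = mex({0, 1, 2}) = 3
G(15) = mex({0, 1, 2}) = 3
G(16) = mex({0, 1, 2, 4}) = 3
G(17) = mex({0, 1, 3, 4}) = 2
G(18) = mex({0, 1, 3, 4}) = 2
G(19) = mex({0, 1, 3, 5}) = 2
G(20) = mex({0, 1, 2, 3, 5}) = 4
G(21) = mex({0, 1, 2, 3, 5}) = 4
G(22) = mex({1, 2, 6}) = 0
G(23) = mex({0, 1, 2, 3, 4, 6}) = 5
G(24) = mex({0, 1, 2, 3, 4}) = 5
G(25) = mex({0, 1, 3, 4, 7}) = 2
G(26) = mex({0, 1, 3, 4, 5, 7}) = 2
G(27) = mex({0, 1, 3, 5}) = 2
G(28) = mex({0, 1, 2, 5}) = 3
Therefore G(28) = 3.

3


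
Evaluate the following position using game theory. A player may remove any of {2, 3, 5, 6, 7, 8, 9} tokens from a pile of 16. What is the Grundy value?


The subtraction set is S = {2, 3, 5, 6, 7, 8, 9}.
G(k) = mex{ G(k - s) : s in S, s <= k }. We compute iteratively: G(0) = 0.
G(1) = mex({}) = 0
G(2) = mex({0}) = 1
G(3) = mex({0}) = 1
G(4) = mex({0, 1}) = 2
G(5) = mex({0, 1}) = 2
G(6) = mex({0, 1, 2}) = 3
G(7) = mex({0, 1, 2}) = 3
G(8) = mex({0, 1, 2, 3}) = 4
G(9) = mex({0, 1, 2, 3}) = 4
G(10) = mex({0, 1, 2, 3, 4}) = 5
G(11) = mex({1, 2, 3, 4}) = 0
G(12) = mex({1, 2, 3, 4, 5}) = 0
G(13) = mex({0, 2, 3, 4, 5}) = 1
G(14) = mex({0, 2, 3, 4}) = 1
G(15) = mex({0, 1, 3, 4, 5}) = 2
G(16) = mex({0, 1, 3, 4, 5}) = 2
Therefore G(16) = 2.

2


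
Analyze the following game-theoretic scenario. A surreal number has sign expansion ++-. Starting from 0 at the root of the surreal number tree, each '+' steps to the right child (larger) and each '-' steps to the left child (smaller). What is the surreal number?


Sign expansion: ++-
Rule: track bounds (lo, hi), initially (-inf, +inf). On '+', the current value becomes lo and we move to the simplest number in (value, hi): value + 1 if hi = +inf, otherwise the midpoint (value + hi)/2. On '-', the current value becomes hi and we move to value - 1 if lo = -inf, otherwise the midpoint (lo + value)/2.
Start at 0.
Step 1: sign = +, move right. Bounds: (0, +inf). Value = 1
Step 2: sign = +, move right. Bounds: (1, +inf). Value = 2
Step 3: sign = -, move left. Bounds: (1, 2). Value = 3/2
The surreal number with sign expansion ++- is 3/2.

3/2


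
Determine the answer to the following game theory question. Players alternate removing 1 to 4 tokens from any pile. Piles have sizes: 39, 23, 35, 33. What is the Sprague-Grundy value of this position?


Subtraction set: {1, 2, 3, 4}
For this subtraction set, G(n) = n mod 5 (period = max + 1 = 5).
Pile 1 (size 39): G(39) = 39 mod 5 = 4
Pile 2 (size 23): G(23) = 23 mod 5 = 3
Pile 3 (size 35): G(35) = 35 mod 5 = 0
Pile 4 (size 33): G(33) = 33 mod 5 = 3
Total Grundy value = XOR of all: 4 XOR 3 XOR 0 XOR 3 = 4

4


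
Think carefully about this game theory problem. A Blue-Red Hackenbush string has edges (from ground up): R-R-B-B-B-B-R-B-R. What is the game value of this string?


Edges (from ground): R-R-B-B-B-B-R-B-R
By Berlekamp's sign-expansion rule, a Blue-Red Hackenbush stalk has the value of the surreal number whose sign sequence is the edge sequence with B -> + and R -> -.
Sign sequence: --++++-+-
Trace the sign expansion in the surreal number tree, starting from 0:
Edge 1: R (sign -) -> bounds (-inf, 0), value = -1
Edge 2: R (sign -) -> bounds (-inf, -1), value = -2
Edge 3: B (sign +) -> bounds (-2, -1), value = -3/2
Edge 4: B (sign +) -> bounds (-3/2, -1), value = -5/4
Edge 5: B (sign +) -> bounds (-5/4, -1), value = -9/8
Edge 6: B (sign +) -> bounds (-9/8, -1), value = -17/16
Edge 7: R (sign -) -> bounds (-9/8, -17/16), value = -35/32
Edge 8: B (sign +) -> bounds (-35/32, -17/16), value = -69/64
Edge 9: R (sign -) -> bounds (-35/32, -69/64), value = -139/128
Game value = -139/128

-139/128


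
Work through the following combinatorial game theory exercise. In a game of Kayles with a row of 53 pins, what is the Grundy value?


Kayles: a move removes 1 or 2 adjacent pins from a contiguous row.
Removing pins from a row of k leaves two independent rows (a, b) with a + b = k - 1 (one pin) or a + b = k - 2 (two pins); an end removal gives a = 0.
By Sprague-Grundy, G(k) = mex{ G(a) XOR G(b) } over all these splits. G(0) = 0.
G(1): splits (0,0):0^0=0 -> mex({0}) = 1
G(2): splits (0,1):0^1=1 (0,0):0^0=0 -> mex({0, 1}) = 2
G(3): splits (0,2):0^2=2 (1,1):1^1=0 (0,1):0^1=1 -> mex({0, 1, 2}) = 3
G(4): splits (0,3):0^3=3 (1,2):1^2=3 (0,2):0^2=2 (1,1):1^1=0 -> mex({0, 2, 3}) = 1
G(5): splits (0,4):0^1=1 (1,3):1^3=2 (2,2):2^2=0 (0,3):0^3=3 (1,2):1^2=3 -> mex({0, 1, 2, 3}) = 4
G(6) = mex({0, 1, 2, 4}) = 3
G(7) = mex({0, 1, 3, 4, 5}) = 2
G(8) = mex({0, 2, 3, 5, 6}) = 1
G(9) = mex({0, 1, 2, 3, 6, 7}) = 4
G(10) = mex({0, 1, 3, 4, 5, 7}) = 2
G(11) = mex({0, 1, 2, 3, 4, 5}) = 6
G(12) = mex({0, 1, 2, 3, 5, 6, 7}) = 4
G(13) = mex({0, 2, 3, 4, 6, 7}) = 1
G(14) = mex({0, 1, 4, 5, 6, 7}) = 2
G(15) = mex({0, 1, 2, 3, 4, 5, 6}) = 7
G(16) = mex({0, 2, 3, 5, 6, 7}) = 1
G(17) = mex({0, 1, 2, 3, 5, 6, 7}) = 4
G(18) = mex({0, 1, 2, 4, 5, 6}) = 3
G(19) = mex({0, 1, 3, 4, 5, 7}) = 2
G(20) = mex({0, 2, 3, 4, 5, 6, 7}) = 1
G(21) = mex({0, 1, 2, 3, 5, 6, 7}) = 4
G(22) = mex({0, 1, 2, 3, 4, 5, 7}) = 6
G(23) = mex({0, 1, 2, 3, 4, 5, 6}) = 7
G(24) = mex({0, 1, 2, 3, 5, 6, 7}) = 4
G(25) = mex({0, 2, 3, 4, 6, 7}) = 1
G(26) = mex({0, 1, 3, 4, 5, 6, 7}) = 2
G(27) = mex({0, 1, 2, 3, 4, 5, 6, 7}) = 8
G(28) = mex({0, 1, 2, 3, 4, 6, 7, 8}) = 5
G(29) = mex({0, 1, 2, 3, 5, 6, 7, 8, 9}) = 4
G(30) = mex({0, 1, 2, 3, 4, 5, 6, 9, 10}) = 7
G(31) = mex({0, 1, 3, 4, 5, 7, 10, 11}) = 2
G(32) = mex({0, 2, 3, 4, 5, 6, 7, 9, 11}) = 1
G(33) = mex({0, 1, 2, 3, 4, 5, 6, 7, 9, 12}) = 8
G(34) = mex({0, 1, 2, 3, 4, 5, 7, 8, 11, 12}) = 6
G(35) = mex({0, 1, 2, 3, 4, 5, 6, 8, 9, 10, 11}) = 7
G(36) = mex({0, 1, 2, 3, 5, 6, 7, 9, 10}) = 4
G(37) = mex({0, 2, 3, 4, 6, 7, 9, 10, 11, 12}) = 1
G(38) = mex({0, 1, 3, 4, 5, 6, 7, 9, 10, 11, 12}) = 2
G(39) = mex({0, 1, 2, 4, 5, 6, 7, 9, 10, 12, 14}) = 3
G(40) = mex({0, 2, 3, 4, 6, 7, 11, 12, 14}) = 1
G(41) = mex({0, 1, 2, 3, 5, 6, 7, 9, 10, 11, 12}) = 4
G(42) = mex({0, 1, 2, 3, 4, 5, 6, 9, 10}) = 7
G(43) = mex({0, 1, 3, 4, 5, 7, 9, 10, 12, 15}) = 2
G(44) = mex({0, 2, 3, 4, 5, 6, 7, 9, 10, 12, 15}) = 1
G(45) = mex({0, 1, 2, 3, 4, 5, 6, 7, 9, 10, 12, 14}) = 8
G(46) = mex({0, 1, 3, 4, 5, 7, 8, 11, 12, 14}) = 2
G(47) = mex({0, 1, 2, 3, 4, 5, 6, 8, 9, 10, 11, 12}) = 7
G(48) = mex({0, 1, 2, 3, 5, 6, 7, 9, 10}) = 4
G(49) = mex({0, 2, 3, 4, 6, 7, 9, 10, 11, 12, 15}) = 1
G(50) = mex({0, 1, 4, 5, 6, 7, 9, 11, 12, 14, 15}) = 2
G(51) = mex({0, 1, 2, 3, 4, 5, 6, 7, 9, 12, 14, 15}) = 8
G(52) = mex({0, 2, 3, 4, 5, 6, 7, 8, 11, 12, 15}) = 1
G(53) = mex({0, 1, 2, 3, 5, 6, 7, 8, 9, 10, 11, 12}) = 4
Therefore G(53) = 4.

4


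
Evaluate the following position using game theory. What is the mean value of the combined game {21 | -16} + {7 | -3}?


G1 = {21 | -16}, G2 = {7 | -3}
Each is a switch {a | b} with numbers a > b; its mean value is (a + b)/2, and mean value is additive over game sums: m(G1 + G2) = m(G1) + m(G2).
Mean of G1 = (21 + (-16))/2 = 5/2 = 5/2
Mean of G2 = (7 + (-3))/2 = 4/2 = 2
Mean of G1 + G2 = 5/2 + 2 = 9/2

9/2
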